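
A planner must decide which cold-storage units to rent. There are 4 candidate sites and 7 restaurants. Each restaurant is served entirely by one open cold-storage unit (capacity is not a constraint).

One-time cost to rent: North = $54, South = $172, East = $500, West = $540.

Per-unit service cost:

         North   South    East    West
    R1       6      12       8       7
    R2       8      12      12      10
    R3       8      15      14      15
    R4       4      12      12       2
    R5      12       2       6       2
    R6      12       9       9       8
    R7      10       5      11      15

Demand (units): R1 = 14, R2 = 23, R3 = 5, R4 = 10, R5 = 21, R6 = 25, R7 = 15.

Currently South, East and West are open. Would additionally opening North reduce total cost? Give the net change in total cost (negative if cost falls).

Yes — net change −36 (cost falls by 36).

Current service cost with {South, East, West}: 735.
Adding North: each restaurant re-picks its cheapest; new service cost 645, saving 90.
Extra fixed cost: 54. Net change = 54 − 90 = -36.
(Totals: 1947 → 1911.)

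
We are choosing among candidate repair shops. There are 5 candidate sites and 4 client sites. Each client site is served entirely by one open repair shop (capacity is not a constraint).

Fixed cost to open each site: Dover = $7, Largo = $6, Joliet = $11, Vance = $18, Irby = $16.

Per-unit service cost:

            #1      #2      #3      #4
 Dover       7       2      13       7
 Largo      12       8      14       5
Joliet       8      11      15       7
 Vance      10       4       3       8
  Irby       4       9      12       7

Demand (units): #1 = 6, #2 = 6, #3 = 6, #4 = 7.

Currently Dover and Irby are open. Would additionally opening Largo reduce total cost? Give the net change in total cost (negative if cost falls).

Yes — net change −8 (cost falls by 8).

Current service cost with {Dover, Irby}: 157.
Adding Largo: each client site re-picks its cheapest; new service cost 143, saving 14.
Extra fixed cost: 6. Net change = 6 − 14 = -8.
(Totals: 180 → 172.)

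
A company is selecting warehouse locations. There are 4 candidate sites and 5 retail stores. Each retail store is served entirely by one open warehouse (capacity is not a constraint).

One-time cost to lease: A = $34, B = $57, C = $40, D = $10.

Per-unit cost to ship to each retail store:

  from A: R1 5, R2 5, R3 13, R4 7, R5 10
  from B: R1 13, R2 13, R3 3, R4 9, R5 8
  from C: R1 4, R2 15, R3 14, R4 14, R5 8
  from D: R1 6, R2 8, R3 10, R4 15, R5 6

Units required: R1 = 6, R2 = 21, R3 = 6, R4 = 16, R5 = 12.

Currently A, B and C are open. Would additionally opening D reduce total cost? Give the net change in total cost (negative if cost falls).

Current service cost with {A, B, C}: 355.
Adding D: each retail store re-picks its cheapest; new service cost 331, saving 24.
Extra fixed cost: 10. Net change = 10 − 24 = -14.
(Totals: 486 → 472.)

Yes — net change −14 (cost falls by 14).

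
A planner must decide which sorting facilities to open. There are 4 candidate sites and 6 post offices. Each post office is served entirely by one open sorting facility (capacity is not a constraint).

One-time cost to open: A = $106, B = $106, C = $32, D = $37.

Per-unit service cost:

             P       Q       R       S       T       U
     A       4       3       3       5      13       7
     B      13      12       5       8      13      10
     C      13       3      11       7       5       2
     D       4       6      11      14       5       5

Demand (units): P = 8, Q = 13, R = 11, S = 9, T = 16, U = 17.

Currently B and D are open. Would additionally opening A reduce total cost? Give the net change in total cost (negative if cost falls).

No — net change +18 (cost rises by 18).

Current service cost with {B, D}: 402.
Adding A: each post office re-picks its cheapest; new service cost 314, saving 88.
Extra fixed cost: 106. Net change = 106 − 88 = 18.
(Totals: 545 → 563.)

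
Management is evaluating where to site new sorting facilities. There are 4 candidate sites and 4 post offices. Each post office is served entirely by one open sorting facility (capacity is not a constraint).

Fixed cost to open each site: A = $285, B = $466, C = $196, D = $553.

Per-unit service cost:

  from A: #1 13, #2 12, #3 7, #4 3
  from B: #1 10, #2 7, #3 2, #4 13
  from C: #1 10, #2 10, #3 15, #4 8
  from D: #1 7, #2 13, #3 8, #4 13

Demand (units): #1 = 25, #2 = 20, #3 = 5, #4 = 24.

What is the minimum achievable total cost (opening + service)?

For any fixed open set, each post office goes to its cheapest open site; total = fixed + service.
{C}: #1→C 10·25=250, #2→C 10·20=200, #3→C 15·5=75, #4→C 8·24=192. Service 717; fixed 196; total 913.
{A}: #1→A 13·25=325, #2→A 12·20=240, #3→A 7·5=35, #4→A 3·24=72. Service 672; fixed 285; total 957.
{A, C}: #1→C 10·25=250, #2→C 10·20=200, #3→A 7·5=35, #4→A 3·24=72. Service 557; fixed 481; total 1038.
{A, B, C, D}: service 397 + fixed 1500 = 1897
(All 15 nonempty subsets were checked; C only is lowest.)

Minimum total cost: 913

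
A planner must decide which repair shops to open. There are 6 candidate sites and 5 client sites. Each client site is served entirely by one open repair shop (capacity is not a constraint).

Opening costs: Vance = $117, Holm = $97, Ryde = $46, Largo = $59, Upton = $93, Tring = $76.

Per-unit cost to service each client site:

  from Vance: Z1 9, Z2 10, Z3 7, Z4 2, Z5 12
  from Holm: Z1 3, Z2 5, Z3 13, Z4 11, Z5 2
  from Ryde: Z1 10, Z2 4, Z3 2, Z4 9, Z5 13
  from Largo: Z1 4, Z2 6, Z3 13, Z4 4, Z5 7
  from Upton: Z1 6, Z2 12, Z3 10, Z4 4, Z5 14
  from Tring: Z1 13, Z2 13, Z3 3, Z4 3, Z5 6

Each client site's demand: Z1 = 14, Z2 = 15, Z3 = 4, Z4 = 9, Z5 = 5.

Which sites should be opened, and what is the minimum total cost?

For any fixed open set, each client site goes to its cheapest open site; total = fixed + service.
{Ryde, Largo}: Z1→Largo 4·14=56, Z2→Ryde 4·15=60, Z3→Ryde 2·4=8, Z4→Largo 4·9=36, Z5→Largo 7·5=35. Service 195; fixed 105; total 300.
{Largo}: Z1→Largo 4·14=56, Z2→Largo 6·15=90, Z3→Largo 13·4=52, Z4→Largo 4·9=36, Z5→Largo 7·5=35. Service 269; fixed 59; total 328.
{Holm, Tring}: service 166 + fixed 173 = 339
{Vance, Holm, Ryde, Largo, Upton, Tring}: Z1→Holm 3·14=42, Z2→Ryde 4·15=60, Z3→Ryde 2·4=8, Z4→Vance 2·9=18, Z5→Holm 2·5=10. Service 138; fixed 488; total 626.
No other subset beats 300.

Open Ryde and Largo; minimum total cost 300.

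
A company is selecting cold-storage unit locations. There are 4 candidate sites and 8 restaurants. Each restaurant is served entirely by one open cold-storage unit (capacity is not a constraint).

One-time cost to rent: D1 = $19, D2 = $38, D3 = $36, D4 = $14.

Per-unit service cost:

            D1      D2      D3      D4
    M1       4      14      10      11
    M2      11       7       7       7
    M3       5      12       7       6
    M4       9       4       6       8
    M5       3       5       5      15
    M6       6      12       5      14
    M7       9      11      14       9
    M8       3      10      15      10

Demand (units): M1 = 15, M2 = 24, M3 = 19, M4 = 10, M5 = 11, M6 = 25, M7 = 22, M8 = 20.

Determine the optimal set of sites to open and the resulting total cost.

For any fixed open set, each restaurant goes to its cheapest open site; total = fixed + service.
{D1, D3}: M1→D1 4·15=60, M2→D3 7·24=168, M3→D1 5·19=95, M4→D3 6·10=60, M5→D1 3·11=33, M6→D3 5·25=125, M7→D1 9·22=198, M8→D1 3·20=60. Service 799; fixed 55; total 854.
{D1, D2}: service 804 + fixed 57 = 861
{D1, D3, D4}: M1→D1 4·15=60, M2→D3 7·24=168, M3→D1 5·19=95, M4→D3 6·10=60, M5→D1 3·11=33, M6→D3 5·25=125, M7→D1 9·22=198, M8→D1 3·20=60. Service 799; fixed 69; total 868.
{D1, D2, D3, D4}: service 779 + fixed 107 = 886
(All 15 nonempty subsets were checked; D1 and D3 is lowest.)

Open D1 and D3; minimum total cost 854.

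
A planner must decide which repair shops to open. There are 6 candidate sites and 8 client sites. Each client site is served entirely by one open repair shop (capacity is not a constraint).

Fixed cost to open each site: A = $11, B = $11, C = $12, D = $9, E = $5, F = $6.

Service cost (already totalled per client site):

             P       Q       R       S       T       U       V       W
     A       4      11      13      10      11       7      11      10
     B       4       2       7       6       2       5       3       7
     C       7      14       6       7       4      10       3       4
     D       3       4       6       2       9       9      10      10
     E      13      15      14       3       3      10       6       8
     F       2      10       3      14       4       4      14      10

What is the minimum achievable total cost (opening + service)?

Minimum total cost: 46

For any fixed open set, each client site goes to its cheapest open site; total = fixed + service.
{B, F}: P→F 2, Q→B 2, R→F 3, S→B 6, T→B 2, U→F 4, V→B 3, W→B 7. Service 29; fixed 17; total 46.
{B}: service 36 + fixed 11 = 47
{B, E, F}: service 26 + fixed 22 = 48
{A, B, C, D, E, F}: service 22 + fixed 54 = 76
No other subset beats 46.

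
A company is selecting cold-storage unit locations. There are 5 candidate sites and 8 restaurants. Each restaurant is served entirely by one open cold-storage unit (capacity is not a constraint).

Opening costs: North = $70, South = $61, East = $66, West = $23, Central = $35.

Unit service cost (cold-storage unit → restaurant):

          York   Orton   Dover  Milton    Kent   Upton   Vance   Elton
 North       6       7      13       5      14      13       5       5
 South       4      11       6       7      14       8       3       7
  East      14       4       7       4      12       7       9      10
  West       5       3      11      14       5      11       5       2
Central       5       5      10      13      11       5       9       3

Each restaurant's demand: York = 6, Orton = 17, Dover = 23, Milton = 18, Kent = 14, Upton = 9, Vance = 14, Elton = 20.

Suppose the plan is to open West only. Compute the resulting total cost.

Each restaurant is assigned to its cheapest site among the open ones.
{West}: York→West 5·6=30, Orton→West 3·17=51, Dover→West 11·23=253, Milton→West 14·18=252, Kent→West 5·14=70, Upton→West 11·9=99, Vance→West 5·14=70, Elton→West 2·20=40. Service 865; fixed 23; total 888.

Total cost: 888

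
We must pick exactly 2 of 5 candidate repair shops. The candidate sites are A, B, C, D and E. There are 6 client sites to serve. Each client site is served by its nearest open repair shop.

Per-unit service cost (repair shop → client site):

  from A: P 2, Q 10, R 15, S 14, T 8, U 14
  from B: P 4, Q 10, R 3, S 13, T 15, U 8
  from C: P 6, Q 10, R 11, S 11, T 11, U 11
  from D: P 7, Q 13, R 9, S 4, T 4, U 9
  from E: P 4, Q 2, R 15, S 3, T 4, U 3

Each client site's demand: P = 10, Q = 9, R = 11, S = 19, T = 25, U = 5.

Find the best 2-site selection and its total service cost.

With exactly 2 open, each client site uses its cheapest among the chosen.
{B, E}: P→B 4·10=40, Q→E 2·9=18, R→B 3·11=33, S→E 3·19=57, T→E 4·25=100, U→E 3·5=15. Service cost 263.
{D, E}: service cost 329
{C, E}: service cost 351
Among all 10 size-2 choices, {B, E} is lowest.

Choose B and E; total service cost 263.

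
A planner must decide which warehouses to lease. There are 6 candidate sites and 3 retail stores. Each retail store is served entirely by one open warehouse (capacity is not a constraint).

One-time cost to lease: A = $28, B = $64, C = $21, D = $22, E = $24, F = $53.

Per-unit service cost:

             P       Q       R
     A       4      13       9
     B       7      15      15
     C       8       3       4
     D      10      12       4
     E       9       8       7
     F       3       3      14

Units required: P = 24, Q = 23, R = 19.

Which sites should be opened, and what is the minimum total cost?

Open A and C; minimum total cost 290.

For any fixed open set, each retail store goes to its cheapest open site; total = fixed + service.
{A, C}: P→A 4·24=96, Q→C 3·23=69, R→C 4·19=76. Service 241; fixed 49; total 290.
{C, F}: service 217 + fixed 74 = 291
{D, F}: service 217 + fixed 75 = 292
{A, B, C, D, E, F}: P→F 3·24=72, Q→C 3·23=69, R→C 4·19=76. Service 217; fixed 212; total 429.
No other subset beats 290.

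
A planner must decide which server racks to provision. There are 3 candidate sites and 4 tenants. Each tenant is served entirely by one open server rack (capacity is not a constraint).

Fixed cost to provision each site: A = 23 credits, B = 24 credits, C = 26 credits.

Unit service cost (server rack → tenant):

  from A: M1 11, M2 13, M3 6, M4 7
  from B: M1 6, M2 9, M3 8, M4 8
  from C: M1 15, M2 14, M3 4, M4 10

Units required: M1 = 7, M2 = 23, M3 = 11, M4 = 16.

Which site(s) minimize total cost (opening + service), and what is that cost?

For any fixed open set, each tenant goes to its cheapest open site; total = fixed + service.
{B, C}: M1→B 6·7=42, M2→B 9·23=207, M3→C 4·11=44, M4→B 8·16=128. Service 421; fixed 50; total 471.
{A, B}: M1→B 6·7=42, M2→B 9·23=207, M3→A 6·11=66, M4→A 7·16=112. Service 427; fixed 47; total 474.
{A, B, C}: service 405 + fixed 73 = 478
{A}: M1→A 11·7=77, M2→A 13·23=299, M3→A 6·11=66, M4→A 7·16=112. Service 554; fixed 23; total 577.
No other subset beats 471.

Open B and C; minimum total cost 471.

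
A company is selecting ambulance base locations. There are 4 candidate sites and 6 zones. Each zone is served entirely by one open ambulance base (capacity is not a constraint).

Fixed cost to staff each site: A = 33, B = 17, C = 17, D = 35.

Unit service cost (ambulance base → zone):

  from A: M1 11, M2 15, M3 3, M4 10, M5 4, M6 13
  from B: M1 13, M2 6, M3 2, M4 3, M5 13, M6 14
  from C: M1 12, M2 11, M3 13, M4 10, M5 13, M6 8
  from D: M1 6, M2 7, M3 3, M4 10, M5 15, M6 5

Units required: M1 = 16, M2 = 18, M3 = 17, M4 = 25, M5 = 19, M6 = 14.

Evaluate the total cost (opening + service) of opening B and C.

Each zone is assigned to its cheapest site among the open ones.
{B, C}: M1→C 12·16=192, M2→B 6·18=108, M3→B 2·17=34, M4→B 3·25=75, M5→B 13·19=247, M6→C 8·14=112. Service 768; fixed 34; total 802.

Total cost: 802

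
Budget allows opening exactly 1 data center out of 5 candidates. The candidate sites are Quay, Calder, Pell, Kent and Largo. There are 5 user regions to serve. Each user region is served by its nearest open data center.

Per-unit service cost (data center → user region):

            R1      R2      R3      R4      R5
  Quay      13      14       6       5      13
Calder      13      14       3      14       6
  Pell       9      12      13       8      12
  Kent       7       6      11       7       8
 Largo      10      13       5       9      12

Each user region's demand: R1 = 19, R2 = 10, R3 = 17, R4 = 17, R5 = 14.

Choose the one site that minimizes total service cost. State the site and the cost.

With exactly 1 open, each user region uses its cheapest among the chosen.
{Kent}: R1→Kent 7·19=133, R2→Kent 6·10=60, R3→Kent 11·17=187, R4→Kent 7·17=119, R5→Kent 8·14=112. Service cost 611.
{Largo}: service cost 726
{Quay}: service cost 756
Among all 5 size-1 choices, {Kent} is lowest.

Choose Kent only; total service cost 611.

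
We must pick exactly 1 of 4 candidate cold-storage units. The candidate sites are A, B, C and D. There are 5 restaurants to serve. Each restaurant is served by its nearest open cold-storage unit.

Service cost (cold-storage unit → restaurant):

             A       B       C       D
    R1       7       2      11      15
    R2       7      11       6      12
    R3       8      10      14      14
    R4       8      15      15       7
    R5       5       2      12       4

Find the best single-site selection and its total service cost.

With exactly 1 open, each restaurant uses its cheapest among the chosen.
{A}: R1→A 7, R2→A 7, R3→A 8, R4→A 8, R5→A 5. Service cost 35.
{B}: service cost 40
{D}: service cost 52
Among all 4 size-1 choices, {A} is lowest.

Choose A only; total service cost 35.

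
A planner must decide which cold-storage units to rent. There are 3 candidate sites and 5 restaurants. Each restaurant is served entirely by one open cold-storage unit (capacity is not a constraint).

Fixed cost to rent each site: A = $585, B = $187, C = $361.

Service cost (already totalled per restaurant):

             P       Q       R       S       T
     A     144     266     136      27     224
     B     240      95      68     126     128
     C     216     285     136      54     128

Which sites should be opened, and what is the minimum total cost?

For any fixed open set, each restaurant goes to its cheapest open site; total = fixed + service.
{B}: P→B 240, Q→B 95, R→B 68, S→B 126, T→B 128. Service 657; fixed 187; total 844.
{B, C}: service 561 + fixed 548 = 1109
{C}: P→C 216, Q→C 285, R→C 136, S→C 54, T→C 128. Service 819; fixed 361; total 1180.
{A, B, C}: P→A 144, Q→B 95, R→B 68, S→A 27, T→B 128. Service 462; fixed 1133; total 1595.
(All 7 nonempty subsets were checked; B only is lowest.)

Open B only; minimum total cost 844.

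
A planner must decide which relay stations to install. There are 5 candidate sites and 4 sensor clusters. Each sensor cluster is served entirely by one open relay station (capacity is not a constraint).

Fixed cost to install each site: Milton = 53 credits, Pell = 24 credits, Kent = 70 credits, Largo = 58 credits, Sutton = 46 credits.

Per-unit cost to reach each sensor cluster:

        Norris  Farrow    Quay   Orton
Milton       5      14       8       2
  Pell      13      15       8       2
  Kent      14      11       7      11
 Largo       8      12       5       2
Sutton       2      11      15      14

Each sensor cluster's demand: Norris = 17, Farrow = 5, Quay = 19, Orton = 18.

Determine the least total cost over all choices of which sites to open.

Minimum total cost: 324

For any fixed open set, each sensor cluster goes to its cheapest open site; total = fixed + service.
{Largo, Sutton}: Norris→Sutton 2·17=34, Farrow→Sutton 11·5=55, Quay→Largo 5·19=95, Orton→Largo 2·18=36. Service 220; fixed 104; total 324.
{Pell, Sutton}: service 277 + fixed 70 = 347
{Pell, Largo, Sutton}: Norris→Sutton 2·17=34, Farrow→Sutton 11·5=55, Quay→Largo 5·19=95, Orton→Pell 2·18=36. Service 220; fixed 128; total 348.
{Milton, Pell, Kent, Largo, Sutton}: Norris→Sutton 2·17=34, Farrow→Kent 11·5=55, Quay→Largo 5·19=95, Orton→Milton 2·18=36. Service 220; fixed 251; total 471.
No other subset beats 324.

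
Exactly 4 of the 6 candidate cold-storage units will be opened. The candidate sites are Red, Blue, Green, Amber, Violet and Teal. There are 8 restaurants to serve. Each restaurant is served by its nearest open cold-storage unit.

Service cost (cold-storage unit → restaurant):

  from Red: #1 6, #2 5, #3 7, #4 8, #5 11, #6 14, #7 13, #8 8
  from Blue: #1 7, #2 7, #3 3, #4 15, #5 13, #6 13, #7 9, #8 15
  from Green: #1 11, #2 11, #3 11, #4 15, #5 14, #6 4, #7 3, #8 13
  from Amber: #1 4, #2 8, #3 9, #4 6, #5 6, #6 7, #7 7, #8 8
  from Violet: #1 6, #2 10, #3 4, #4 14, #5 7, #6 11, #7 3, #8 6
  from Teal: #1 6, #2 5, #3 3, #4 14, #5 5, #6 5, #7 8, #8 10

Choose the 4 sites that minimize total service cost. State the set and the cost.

With exactly 4 open, each restaurant uses its cheapest among the chosen.
{Green, Amber, Violet, Teal}: #1→Amber 4, #2→Teal 5, #3→Teal 3, #4→Amber 6, #5→Teal 5, #6→Green 4, #7→Green 3, #8→Violet 6. Service cost 36.
{Red, Amber, Violet, Teal}: service cost 37
{Blue, Amber, Violet, Teal}: service cost 37
Among all 15 size-4 choices, {Green, Amber, Violet, Teal} is lowest.

Choose Green, Amber, Violet and Teal; total service cost 36.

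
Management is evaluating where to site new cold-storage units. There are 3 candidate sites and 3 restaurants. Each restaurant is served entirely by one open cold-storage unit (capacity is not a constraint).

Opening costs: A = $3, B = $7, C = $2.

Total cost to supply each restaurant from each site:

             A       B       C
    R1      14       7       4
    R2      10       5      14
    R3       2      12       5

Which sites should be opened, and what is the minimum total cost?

Open A and C; minimum total cost 21.

For any fixed open set, each restaurant goes to its cheapest open site; total = fixed + service.
{A, C}: R1→C 4, R2→A 10, R3→A 2. Service 16; fixed 5; total 21.
{A, B, C}: R1→C 4, R2→B 5, R3→A 2. Service 11; fixed 12; total 23.
{B, C}: service 14 + fixed 9 = 23
{C}: service 23 + fixed 2 = 25
No other subset beats 21.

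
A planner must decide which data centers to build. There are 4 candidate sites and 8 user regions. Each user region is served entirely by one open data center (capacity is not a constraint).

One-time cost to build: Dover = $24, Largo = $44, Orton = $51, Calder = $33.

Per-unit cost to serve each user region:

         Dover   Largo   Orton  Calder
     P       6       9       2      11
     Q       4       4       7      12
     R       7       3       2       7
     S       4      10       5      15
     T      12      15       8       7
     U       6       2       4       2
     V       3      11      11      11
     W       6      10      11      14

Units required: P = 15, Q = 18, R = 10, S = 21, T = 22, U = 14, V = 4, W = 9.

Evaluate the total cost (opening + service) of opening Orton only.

Each user region is assigned to its cheapest site among the open ones.
{Orton}: P→Orton 2·15=30, Q→Orton 7·18=126, R→Orton 2·10=20, S→Orton 5·21=105, T→Orton 8·22=176, U→Orton 4·14=56, V→Orton 11·4=44, W→Orton 11·9=99. Service 656; fixed 51; total 707.

Total cost: 707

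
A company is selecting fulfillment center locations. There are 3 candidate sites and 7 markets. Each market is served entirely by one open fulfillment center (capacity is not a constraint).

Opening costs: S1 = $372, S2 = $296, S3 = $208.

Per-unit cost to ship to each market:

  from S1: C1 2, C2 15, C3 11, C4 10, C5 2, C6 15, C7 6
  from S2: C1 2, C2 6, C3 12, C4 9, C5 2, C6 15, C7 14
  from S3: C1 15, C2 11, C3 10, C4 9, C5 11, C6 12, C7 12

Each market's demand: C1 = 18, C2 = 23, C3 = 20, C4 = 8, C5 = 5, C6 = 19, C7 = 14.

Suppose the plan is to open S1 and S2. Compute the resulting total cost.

Total cost: 1513

Each market is assigned to its cheapest site among the open ones.
{S1, S2}: C1→S1 2·18=36, C2→S2 6·23=138, C3→S1 11·20=220, C4→S2 9·8=72, C5→S1 2·5=10, C6→S1 15·19=285, C7→S1 6·14=84. Service 845; fixed 668; total 1513.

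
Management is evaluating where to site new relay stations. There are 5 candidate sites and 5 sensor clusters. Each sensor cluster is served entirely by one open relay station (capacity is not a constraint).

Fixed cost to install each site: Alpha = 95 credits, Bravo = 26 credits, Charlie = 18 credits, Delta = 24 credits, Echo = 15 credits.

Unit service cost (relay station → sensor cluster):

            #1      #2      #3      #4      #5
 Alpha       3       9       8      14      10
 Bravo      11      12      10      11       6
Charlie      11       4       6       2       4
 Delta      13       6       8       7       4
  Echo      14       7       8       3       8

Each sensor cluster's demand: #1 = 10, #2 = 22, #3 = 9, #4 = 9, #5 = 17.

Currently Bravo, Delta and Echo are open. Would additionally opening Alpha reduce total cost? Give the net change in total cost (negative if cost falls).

Current service cost with {Bravo, Delta, Echo}: 409.
Adding Alpha: each sensor cluster re-picks its cheapest; new service cost 329, saving 80.
Extra fixed cost: 95. Net change = 95 − 80 = 15.
(Totals: 474 → 489.)

No — net change +15 (cost rises by 15).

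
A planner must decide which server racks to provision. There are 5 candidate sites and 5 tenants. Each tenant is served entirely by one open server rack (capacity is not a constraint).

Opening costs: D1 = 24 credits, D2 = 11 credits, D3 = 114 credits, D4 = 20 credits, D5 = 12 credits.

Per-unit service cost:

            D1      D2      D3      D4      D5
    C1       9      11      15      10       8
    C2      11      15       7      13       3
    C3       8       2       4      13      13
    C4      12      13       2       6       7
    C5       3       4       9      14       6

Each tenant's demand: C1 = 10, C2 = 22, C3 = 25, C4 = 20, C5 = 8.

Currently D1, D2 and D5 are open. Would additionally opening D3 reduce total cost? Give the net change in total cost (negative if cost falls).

No — net change +14 (cost rises by 14).

Current service cost with {D1, D2, D5}: 360.
Adding D3: each tenant re-picks its cheapest; new service cost 260, saving 100.
Extra fixed cost: 114. Net change = 114 − 100 = 14.
(Totals: 407 → 421.)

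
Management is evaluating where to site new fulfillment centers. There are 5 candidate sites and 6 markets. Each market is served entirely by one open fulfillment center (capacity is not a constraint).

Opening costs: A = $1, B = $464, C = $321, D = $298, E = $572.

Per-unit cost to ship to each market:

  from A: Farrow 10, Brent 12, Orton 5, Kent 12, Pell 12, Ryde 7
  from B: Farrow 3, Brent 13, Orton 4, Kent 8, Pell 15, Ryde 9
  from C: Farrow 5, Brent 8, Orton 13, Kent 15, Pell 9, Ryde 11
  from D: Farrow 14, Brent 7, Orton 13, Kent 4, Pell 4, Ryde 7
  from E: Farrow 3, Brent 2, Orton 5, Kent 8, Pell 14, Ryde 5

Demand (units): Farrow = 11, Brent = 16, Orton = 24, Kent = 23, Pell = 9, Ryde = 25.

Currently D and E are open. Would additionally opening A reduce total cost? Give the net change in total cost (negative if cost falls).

Current service cost with {D, E}: 438.
Adding A: each market re-picks its cheapest; new service cost 438, saving 0.
Extra fixed cost: 1. Net change = 1 − 0 = 1.
(Totals: 1308 → 1309.)

No — net change +1 (cost rises by 1).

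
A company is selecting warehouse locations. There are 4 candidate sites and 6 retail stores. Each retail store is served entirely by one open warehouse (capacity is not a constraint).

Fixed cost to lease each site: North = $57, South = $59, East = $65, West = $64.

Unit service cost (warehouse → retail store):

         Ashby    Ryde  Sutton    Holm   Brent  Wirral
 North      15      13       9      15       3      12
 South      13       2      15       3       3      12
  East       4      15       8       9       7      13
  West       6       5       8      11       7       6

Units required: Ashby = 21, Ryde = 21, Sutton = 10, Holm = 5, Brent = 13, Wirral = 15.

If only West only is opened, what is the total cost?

Total cost: 611

Each retail store is assigned to its cheapest site among the open ones.
{West}: Ashby→West 6·21=126, Ryde→West 5·21=105, Sutton→West 8·10=80, Holm→West 11·5=55, Brent→West 7·13=91, Wirral→West 6·15=90. Service 547; fixed 64; total 611.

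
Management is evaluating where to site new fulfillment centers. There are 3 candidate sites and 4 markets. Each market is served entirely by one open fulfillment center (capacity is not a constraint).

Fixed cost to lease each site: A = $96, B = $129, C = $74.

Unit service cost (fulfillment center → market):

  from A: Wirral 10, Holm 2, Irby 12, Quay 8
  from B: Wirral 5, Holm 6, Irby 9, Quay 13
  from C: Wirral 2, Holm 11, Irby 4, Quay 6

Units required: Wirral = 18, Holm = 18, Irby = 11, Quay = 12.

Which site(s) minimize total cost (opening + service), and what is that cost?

For any fixed open set, each market goes to its cheapest open site; total = fixed + service.
{A, C}: Wirral→C 2·18=36, Holm→A 2·18=36, Irby→C 4·11=44, Quay→C 6·12=72. Service 188; fixed 170; total 358.
{C}: Wirral→C 2·18=36, Holm→C 11·18=198, Irby→C 4·11=44, Quay→C 6·12=72. Service 350; fixed 74; total 424.
{B, C}: service 260 + fixed 203 = 463
{A, B, C}: service 188 + fixed 299 = 487
No other subset beats 358.

Open A and C; minimum total cost 358.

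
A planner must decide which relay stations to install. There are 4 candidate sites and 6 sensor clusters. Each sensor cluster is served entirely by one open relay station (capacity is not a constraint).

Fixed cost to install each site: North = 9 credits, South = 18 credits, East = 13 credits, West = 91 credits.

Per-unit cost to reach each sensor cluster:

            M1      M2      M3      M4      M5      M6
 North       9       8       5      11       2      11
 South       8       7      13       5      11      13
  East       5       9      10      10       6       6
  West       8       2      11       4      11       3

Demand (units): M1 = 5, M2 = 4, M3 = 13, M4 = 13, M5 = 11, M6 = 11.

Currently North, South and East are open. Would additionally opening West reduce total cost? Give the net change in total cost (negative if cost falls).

Current service cost with {North, South, East}: 271.
Adding West: each sensor cluster re-picks its cheapest; new service cost 205, saving 66.
Extra fixed cost: 91. Net change = 91 − 66 = 25.
(Totals: 311 → 336.)

No — net change +25 (cost rises by 25).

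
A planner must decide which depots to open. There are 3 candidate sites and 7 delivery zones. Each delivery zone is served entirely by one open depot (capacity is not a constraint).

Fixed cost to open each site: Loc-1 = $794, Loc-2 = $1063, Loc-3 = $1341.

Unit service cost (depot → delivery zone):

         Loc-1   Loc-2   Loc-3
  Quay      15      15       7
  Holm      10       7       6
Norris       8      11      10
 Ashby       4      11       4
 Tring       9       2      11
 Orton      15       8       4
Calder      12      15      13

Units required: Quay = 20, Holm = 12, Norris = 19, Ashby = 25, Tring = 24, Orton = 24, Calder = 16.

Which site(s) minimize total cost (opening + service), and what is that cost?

Open Loc-1 only; minimum total cost 2234.

For any fixed open set, each delivery zone goes to its cheapest open site; total = fixed + service.
{Loc-1}: Quay→Loc-1 15·20=300, Holm→Loc-1 10·12=120, Norris→Loc-1 8·19=152, Ashby→Loc-1 4·25=100, Tring→Loc-1 9·24=216, Orton→Loc-1 15·24=360, Calder→Loc-1 12·16=192. Service 1440; fixed 794; total 2234.
{Loc-2}: Quay→Loc-2 15·20=300, Holm→Loc-2 7·12=84, Norris→Loc-2 11·19=209, Ashby→Loc-2 11·25=275, Tring→Loc-2 2·24=48, Orton→Loc-2 8·24=192, Calder→Loc-2 15·16=240. Service 1348; fixed 1063; total 2411.
{Loc-3}: Quay→Loc-3 7·20=140, Holm→Loc-3 6·12=72, Norris→Loc-3 10·19=190, Ashby→Loc-3 4·25=100, Tring→Loc-3 11·24=264, Orton→Loc-3 4·24=96, Calder→Loc-3 13·16=208. Service 1070; fixed 1341; total 2411.
{Loc-1, Loc-2, Loc-3}: service 800 + fixed 3198 = 3998
(All 7 nonempty subsets were checked; Loc-1 only is lowest.)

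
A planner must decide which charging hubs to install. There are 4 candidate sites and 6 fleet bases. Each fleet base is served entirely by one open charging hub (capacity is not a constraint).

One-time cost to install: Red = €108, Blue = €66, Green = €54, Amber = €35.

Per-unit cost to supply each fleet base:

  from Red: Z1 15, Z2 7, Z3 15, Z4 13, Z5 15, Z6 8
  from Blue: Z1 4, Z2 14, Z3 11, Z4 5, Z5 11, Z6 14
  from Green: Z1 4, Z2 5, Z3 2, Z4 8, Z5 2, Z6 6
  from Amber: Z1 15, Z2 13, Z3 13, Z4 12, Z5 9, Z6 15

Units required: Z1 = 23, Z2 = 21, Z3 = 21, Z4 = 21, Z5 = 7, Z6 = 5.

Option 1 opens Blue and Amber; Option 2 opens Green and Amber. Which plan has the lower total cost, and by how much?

Option 2 is cheaper by 395.

Option 1: {Blue, Amber}: Z1→Blue 4·23=92, Z2→Amber 13·21=273, Z3→Blue 11·21=231, Z4→Blue 5·21=105, Z5→Amber 9·7=63, Z6→Blue 14·5=70. Service 834; fixed 101; total 935.
Option 2: {Green, Amber}: Z1→Green 4·23=92, Z2→Green 5·21=105, Z3→Green 2·21=42, Z4→Green 8·21=168, Z5→Green 2·7=14, Z6→Green 6·5=30. Service 451; fixed 89; total 540.
Difference: |935 − 540| = 395.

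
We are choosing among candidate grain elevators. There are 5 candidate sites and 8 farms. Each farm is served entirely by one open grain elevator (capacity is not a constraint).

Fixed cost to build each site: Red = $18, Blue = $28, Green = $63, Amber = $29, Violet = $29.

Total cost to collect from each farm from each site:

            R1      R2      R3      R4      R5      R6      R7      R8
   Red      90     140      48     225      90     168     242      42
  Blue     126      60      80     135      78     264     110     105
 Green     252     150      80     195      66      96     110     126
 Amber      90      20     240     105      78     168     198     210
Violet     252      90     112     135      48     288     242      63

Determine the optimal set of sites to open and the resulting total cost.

For any fixed open set, each farm goes to its cheapest open site; total = fixed + service.
{Red, Green, Amber}: R1→Red 90, R2→Amber 20, R3→Red 48, R4→Amber 105, R5→Green 66, R6→Green 96, R7→Green 110, R8→Red 42. Service 577; fixed 110; total 687.
{Red, Green, Amber, Violet}: R1→Red 90, R2→Amber 20, R3→Red 48, R4→Amber 105, R5→Violet 48, R6→Green 96, R7→Green 110, R8→Red 42. Service 559; fixed 139; total 698.
{Red, Blue, Green, Amber}: service 577 + fixed 138 = 715
{Red, Blue, Green, Amber, Violet}: R1→Red 90, R2→Amber 20, R3→Red 48, R4→Amber 105, R5→Violet 48, R6→Green 96, R7→Blue 110, R8→Red 42. Service 559; fixed 167; total 726.
No other subset beats 687.

Open Red, Green and Amber; minimum total cost 687.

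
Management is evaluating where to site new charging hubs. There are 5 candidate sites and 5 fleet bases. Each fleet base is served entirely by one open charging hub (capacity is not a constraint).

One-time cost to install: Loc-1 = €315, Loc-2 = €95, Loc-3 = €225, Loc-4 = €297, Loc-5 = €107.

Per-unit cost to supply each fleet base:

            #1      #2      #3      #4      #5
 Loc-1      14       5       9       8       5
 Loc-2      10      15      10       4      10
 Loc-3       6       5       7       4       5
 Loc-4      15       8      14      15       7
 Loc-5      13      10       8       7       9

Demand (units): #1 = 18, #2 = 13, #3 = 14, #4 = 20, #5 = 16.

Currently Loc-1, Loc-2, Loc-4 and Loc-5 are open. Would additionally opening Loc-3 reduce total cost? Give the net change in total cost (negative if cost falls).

Current service cost with {Loc-1, Loc-2, Loc-4, Loc-5}: 517.
Adding Loc-3: each fleet base re-picks its cheapest; new service cost 431, saving 86.
Extra fixed cost: 225. Net change = 225 − 86 = 139.
(Totals: 1331 → 1470.)

No — net change +139 (cost rises by 139).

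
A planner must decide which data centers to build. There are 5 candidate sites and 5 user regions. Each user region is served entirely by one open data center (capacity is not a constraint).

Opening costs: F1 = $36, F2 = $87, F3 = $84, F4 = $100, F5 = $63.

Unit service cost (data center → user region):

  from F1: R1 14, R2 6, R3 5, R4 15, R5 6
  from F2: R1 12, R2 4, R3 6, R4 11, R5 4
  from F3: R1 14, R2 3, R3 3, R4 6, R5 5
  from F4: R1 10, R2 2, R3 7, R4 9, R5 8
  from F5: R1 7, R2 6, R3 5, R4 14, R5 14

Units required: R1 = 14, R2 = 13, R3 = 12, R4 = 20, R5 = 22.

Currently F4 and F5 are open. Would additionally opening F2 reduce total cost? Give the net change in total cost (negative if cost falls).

Yes — net change −1 (cost falls by 1).

Current service cost with {F4, F5}: 540.
Adding F2: each user region re-picks its cheapest; new service cost 452, saving 88.
Extra fixed cost: 87. Net change = 87 − 88 = -1.
(Totals: 703 → 702.)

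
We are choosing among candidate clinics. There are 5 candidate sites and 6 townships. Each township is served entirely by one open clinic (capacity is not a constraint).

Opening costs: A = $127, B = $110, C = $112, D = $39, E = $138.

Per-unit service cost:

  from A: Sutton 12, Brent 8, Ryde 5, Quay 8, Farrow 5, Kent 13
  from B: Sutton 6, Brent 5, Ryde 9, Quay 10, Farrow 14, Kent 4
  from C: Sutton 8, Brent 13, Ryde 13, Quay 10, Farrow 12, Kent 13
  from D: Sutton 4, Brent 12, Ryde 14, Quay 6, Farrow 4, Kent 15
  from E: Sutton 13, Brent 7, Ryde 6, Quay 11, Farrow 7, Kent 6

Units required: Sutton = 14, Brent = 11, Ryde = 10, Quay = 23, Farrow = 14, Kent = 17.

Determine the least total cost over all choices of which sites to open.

For any fixed open set, each township goes to its cheapest open site; total = fixed + service.
{B, D}: Sutton→D 4·14=56, Brent→B 5·11=55, Ryde→B 9·10=90, Quay→D 6·23=138, Farrow→D 4·14=56, Kent→B 4·17=68. Service 463; fixed 149; total 612.
{D, E}: Sutton→D 4·14=56, Brent→E 7·11=77, Ryde→E 6·10=60, Quay→D 6·23=138, Farrow→D 4·14=56, Kent→E 6·17=102. Service 489; fixed 177; total 666.
{A, B, D}: Sutton→D 4·14=56, Brent→B 5·11=55, Ryde→A 5·10=50, Quay→D 6·23=138, Farrow→D 4·14=56, Kent→B 4·17=68. Service 423; fixed 276; total 699.
{A, B, C, D, E}: service 423 + fixed 526 = 949
No other subset beats 612.

Minimum total cost: 612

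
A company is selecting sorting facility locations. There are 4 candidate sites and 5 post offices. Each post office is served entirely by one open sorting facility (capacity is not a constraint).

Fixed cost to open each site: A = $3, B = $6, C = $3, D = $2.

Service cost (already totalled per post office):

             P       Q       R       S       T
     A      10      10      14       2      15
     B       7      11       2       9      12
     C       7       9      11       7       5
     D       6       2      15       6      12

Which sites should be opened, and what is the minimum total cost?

Open A, B, C and D; minimum total cost 31.

For any fixed open set, each post office goes to its cheapest open site; total = fixed + service.
{A, B, C, D}: P→D 6, Q→D 2, R→B 2, S→A 2, T→C 5. Service 17; fixed 14; total 31.
{B, C, D}: service 21 + fixed 11 = 32
{A, C, D}: service 26 + fixed 8 = 34
{D}: P→D 6, Q→D 2, R→D 15, S→D 6, T→D 12. Service 41; fixed 2; total 43.
No other subset beats 31.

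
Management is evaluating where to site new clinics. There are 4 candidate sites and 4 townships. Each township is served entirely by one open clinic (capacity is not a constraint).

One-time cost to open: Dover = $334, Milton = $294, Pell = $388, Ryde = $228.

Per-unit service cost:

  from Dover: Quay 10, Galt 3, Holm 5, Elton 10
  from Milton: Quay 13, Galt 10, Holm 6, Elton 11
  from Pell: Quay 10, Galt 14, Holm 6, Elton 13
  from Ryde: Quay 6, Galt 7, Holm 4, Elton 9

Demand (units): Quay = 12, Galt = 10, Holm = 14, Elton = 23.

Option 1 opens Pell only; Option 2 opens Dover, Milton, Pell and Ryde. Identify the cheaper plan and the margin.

Option 1 is cheaper by 578.

Option 1: {Pell}: Quay→Pell 10·12=120, Galt→Pell 14·10=140, Holm→Pell 6·14=84, Elton→Pell 13·23=299. Service 643; fixed 388; total 1031.
Option 2: {Dover, Milton, Pell, Ryde}: Quay→Ryde 6·12=72, Galt→Dover 3·10=30, Holm→Ryde 4·14=56, Elton→Ryde 9·23=207. Service 365; fixed 1244; total 1609.
Difference: |1031 − 1609| = 578.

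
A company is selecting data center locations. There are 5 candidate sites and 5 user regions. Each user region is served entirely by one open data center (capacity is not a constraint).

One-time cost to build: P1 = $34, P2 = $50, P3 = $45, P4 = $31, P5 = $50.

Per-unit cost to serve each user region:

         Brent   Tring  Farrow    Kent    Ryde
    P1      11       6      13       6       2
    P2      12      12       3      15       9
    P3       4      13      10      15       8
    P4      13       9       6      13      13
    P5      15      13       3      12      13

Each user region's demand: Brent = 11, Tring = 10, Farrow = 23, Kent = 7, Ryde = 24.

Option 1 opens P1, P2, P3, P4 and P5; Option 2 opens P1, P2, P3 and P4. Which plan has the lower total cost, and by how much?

Option 2 is cheaper by 50.

Option 1: {P1, P2, P3, P4, P5}: Brent→P3 4·11=44, Tring→P1 6·10=60, Farrow→P2 3·23=69, Kent→P1 6·7=42, Ryde→P1 2·24=48. Service 263; fixed 210; total 473.
Option 2: {P1, P2, P3, P4}: Brent→P3 4·11=44, Tring→P1 6·10=60, Farrow→P2 3·23=69, Kent→P1 6·7=42, Ryde→P1 2·24=48. Service 263; fixed 160; total 423.
Difference: |473 − 423| = 50.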